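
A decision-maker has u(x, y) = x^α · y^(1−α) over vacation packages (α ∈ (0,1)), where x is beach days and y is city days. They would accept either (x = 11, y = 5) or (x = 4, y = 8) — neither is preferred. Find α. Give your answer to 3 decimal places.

Indifference: 11^α · 5^(1−α) = 4^α · 8^(1−α).
Taking logs: α·ln 11 + (1−α)·ln 5 = α·ln 4 + (1−α)·ln 8, i.e. α·1.011601 = (1−α)·0.470004.
Thus α·(1.481605) = 0.470004, so α = 0.470004/1.481605 ≈ 0.317.

α ≈ 0.317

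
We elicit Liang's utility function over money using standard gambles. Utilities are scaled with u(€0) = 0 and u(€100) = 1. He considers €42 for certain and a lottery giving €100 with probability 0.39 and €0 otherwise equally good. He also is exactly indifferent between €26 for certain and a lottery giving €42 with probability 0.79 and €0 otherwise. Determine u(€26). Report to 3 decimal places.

0.308

The first gamble pins u(€42): it must equal 0.39·1 + 0.61·0 = 0.39.
Then u(€26) = 0.79·u(€42) + 0.21·u(€0) = 0.79·0.39 + 0.21·0.00 = 0.3081.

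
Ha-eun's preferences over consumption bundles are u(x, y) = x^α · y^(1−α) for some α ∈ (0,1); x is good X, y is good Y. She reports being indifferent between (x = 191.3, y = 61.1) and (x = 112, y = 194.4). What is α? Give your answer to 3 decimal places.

α ≈ 0.684

The Cobb–Douglas utilities coincide, so 191.3^α·61.1^(1−α) = 112^α·194.4^(1−α).
(191.3/112)^α = (194.4/61.1)^(1−α); take logs: α·ln(191.3/112) = (1−α)·ln(194.4/61.1), i.e. α·0.535344 = (1−α)·1.157406.
So α/(1−α) = (1.157406)/(0.535344) = 2.161986, and α = 2.161986/3.161986 ≈ 0.684.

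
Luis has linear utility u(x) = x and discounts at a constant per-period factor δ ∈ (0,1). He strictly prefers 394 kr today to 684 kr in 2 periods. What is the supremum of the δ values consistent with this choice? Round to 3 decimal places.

δ < 0.759

Comparing present values: 394 > δ^2·684.
Dividing by 684: δ^2 < 0.57602. Both sides are positive, so the square root keeps the direction.
δ < 0.57602^(1/2) = 0.759.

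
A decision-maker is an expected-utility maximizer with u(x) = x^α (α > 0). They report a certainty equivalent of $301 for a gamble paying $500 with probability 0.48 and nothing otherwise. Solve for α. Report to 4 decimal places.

α ≈ 1.4463

The lottery's expected utility is 0.48·u(500) + 0.52·u(0) = 0.48·500^α (since u(0) = 0 for α > 0).
Indifference: 301^α = 0.48·500^α, so (301/500)^α = 0.48.
α = ln(0.48) / ln(301/500) = -0.7339692/-0.5074978 ≈ 1.4463.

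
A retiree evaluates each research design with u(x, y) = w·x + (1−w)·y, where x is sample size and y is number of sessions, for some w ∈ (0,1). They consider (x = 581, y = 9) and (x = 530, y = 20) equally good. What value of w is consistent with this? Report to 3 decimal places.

w = 0.177

Indifference: w·581 + (1−w)·9 = w·530 + (1−w)·20.
Rearranging, 51·w − 11·(1−w) = 0.
Hence w = 11/(51+11) = 11/62 = 0.177.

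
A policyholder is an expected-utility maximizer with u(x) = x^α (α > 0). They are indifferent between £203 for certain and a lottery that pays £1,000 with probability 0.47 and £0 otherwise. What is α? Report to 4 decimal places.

The lottery's expected utility is 0.47·u(1000) + 0.53·u(0) = 0.47·1000^α (since u(0) = 0 for α > 0).
Indifference: 203^α = 0.47·1000^α, so (203/1000)^α = 0.47.
Taking logs: α·ln(203/1000) = ln(0.47), so α = -0.7550226 / -1.5945493 ≈ 0.4735.

α ≈ 0.4735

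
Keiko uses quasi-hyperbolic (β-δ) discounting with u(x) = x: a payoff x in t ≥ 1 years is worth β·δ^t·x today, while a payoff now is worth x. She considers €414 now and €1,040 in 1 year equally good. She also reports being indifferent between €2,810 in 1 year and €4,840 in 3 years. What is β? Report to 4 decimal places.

From the later pair, β·δ^1·2810 = β·δ^3·4840; dividing through, δ^2 = 2810/4840 = 0.58058, so δ = 0.76196.
The first indifference: 414 = β·δ·1040, so β = 414/(δ·1040) = 414/(0.76196·1040) ≈ 0.5224.

β ≈ 0.5224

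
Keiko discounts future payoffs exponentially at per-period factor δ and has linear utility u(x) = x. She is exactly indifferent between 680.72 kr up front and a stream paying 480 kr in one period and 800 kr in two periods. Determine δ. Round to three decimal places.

The stream is worth 480δ + 800δ² today, so 480δ + 800δ² = 680.72.
So 800δ² + 480δ − 680.72 = 0.
By the quadratic formula (taking the positive root), δ = (−480 + √2408704.00) / 1600 ≈ 0.670.

δ ≈ 0.670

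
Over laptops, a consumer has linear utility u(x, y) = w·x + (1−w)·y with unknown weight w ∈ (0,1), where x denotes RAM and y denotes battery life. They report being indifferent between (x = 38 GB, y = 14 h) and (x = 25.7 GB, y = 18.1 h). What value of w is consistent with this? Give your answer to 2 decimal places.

w = 0.25

u(38,14) = u(25.7,18.1) means w·38 + (1−w)·14 = w·25.7 + (1−w)·18.1.
Rearranging, 12.3·w − 4.1·(1−w) = 0.
Hence w = 4.1/(12.3+4.1) = 4.1/16.4 = 0.25.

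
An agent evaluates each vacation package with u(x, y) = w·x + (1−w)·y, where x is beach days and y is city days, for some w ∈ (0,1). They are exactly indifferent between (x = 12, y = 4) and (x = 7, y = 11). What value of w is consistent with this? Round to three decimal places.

w = 0.583

Indifference: w·12 + (1−w)·4 = w·7 + (1−w)·11.
w·(12−7) = (1−w)·(11−4), i.e. w·5 = (1−w)·7.
So w/(1−w) = 7/5 = 1.4000, giving w = 7/(5+7) = 0.583.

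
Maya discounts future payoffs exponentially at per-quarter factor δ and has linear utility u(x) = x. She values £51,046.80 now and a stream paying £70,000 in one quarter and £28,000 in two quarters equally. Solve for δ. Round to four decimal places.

δ ≈ 0.5900

Present value of the stream is 70000·δ + 28000·δ². Indifference gives 70000δ + 28000δ² = 51046.80.
Rearranged: 28000δ² + 70000δ − 51046.80 = 0.
By the quadratic formula (taking the positive root), δ = (−70000 + √10617241600.00) / 56000 ≈ 0.5900.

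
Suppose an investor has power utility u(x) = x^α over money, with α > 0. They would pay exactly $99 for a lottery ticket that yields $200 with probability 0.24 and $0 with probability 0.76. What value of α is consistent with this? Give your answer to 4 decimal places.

EU(lottery) = 0.24·200^α + 0.76·0 = 0.24·200^α.
Equating: 99^α = 0.24·200^α, i.e. 0.4950^α = 0.24.
Take logs: α = ln 0.24 / ln(99/200) ≈ 2.029467.

α ≈ 2.0295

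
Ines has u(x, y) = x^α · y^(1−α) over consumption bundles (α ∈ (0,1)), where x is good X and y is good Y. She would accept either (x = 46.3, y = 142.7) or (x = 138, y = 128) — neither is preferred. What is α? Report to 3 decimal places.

Indifference: 46.3^α · 142.7^(1−α) = 138^α · 128^(1−α).
Taking logs: α·ln 46.3 + (1−α)·ln 142.7 = α·ln 138 + (1−α)·ln 128, i.e. α·-1.092112 = (1−α)·-0.108714.
So α/(1−α) = (-0.108714)/(-1.092112) = 0.099545, and α = 0.099545/1.099545 ≈ 0.091.

α ≈ 0.091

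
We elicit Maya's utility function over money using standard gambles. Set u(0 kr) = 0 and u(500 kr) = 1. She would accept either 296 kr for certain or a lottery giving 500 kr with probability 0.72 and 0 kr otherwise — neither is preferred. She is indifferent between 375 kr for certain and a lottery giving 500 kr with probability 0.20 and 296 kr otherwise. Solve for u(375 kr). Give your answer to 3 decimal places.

First, u(296 kr) = 0.72·u(500 kr) + 0.28·u(0 kr) = 0.72.
Chaining: u(375 kr) = 0.20·1.00 + 0.80·0.72 = 0.7760.

0.776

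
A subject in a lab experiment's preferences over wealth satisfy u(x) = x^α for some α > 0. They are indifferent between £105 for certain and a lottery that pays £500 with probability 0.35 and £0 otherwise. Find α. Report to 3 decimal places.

α ≈ 0.673

The lottery's expected utility is 0.35·u(500) + 0.65·u(0) = 0.35·500^α (since u(0) = 0 for α > 0).
Indifference: 105^α = 0.35·500^α, so (105/500)^α = 0.35.
α = ln(0.35) / ln(105/500) = -1.049822/-1.560648 ≈ 0.673.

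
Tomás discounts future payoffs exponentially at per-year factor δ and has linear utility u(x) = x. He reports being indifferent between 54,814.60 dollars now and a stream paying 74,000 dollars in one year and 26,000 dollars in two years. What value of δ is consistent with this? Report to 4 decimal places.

δ ≈ 0.6100

Present value of the stream is 74000·δ + 26000·δ². Indifference gives 74000δ + 26000δ² = 54814.60.
That is, 26000δ² + 74000δ − 54814.60 = 0, a quadratic in δ.
The positive root is δ = [−74000 + √(74000² + 4·26000·54814.60)] / (2·26000) = (−74000 + 105720.000)/52000 ≈ 0.6100.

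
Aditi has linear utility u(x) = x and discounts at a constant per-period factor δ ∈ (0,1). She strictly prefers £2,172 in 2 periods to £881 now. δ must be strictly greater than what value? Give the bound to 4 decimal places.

δ > 0.6369

The preference means 881 < δ^2·2172.
Dividing by 2172: δ^2 > 0.40562. Both sides are positive, so the square root keeps the direction.
δ > 0.40562^(1/2) = 0.6369.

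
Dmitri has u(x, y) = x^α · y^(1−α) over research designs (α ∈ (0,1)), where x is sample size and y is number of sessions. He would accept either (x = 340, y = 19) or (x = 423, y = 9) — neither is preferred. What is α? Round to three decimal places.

α ≈ 0.774

Set the two utilities equal: 340^α·19^(1−α) = 423^α·9^(1−α).
(340/423)^α = (9/19)^(1−α); take logs: α·ln(340/423) = (1−α)·ln(9/19), i.e. α·-0.218427 = (1−α)·-0.747214.
Thus α·(-0.965641) = -0.747214, so α = -0.747214/-0.965641 ≈ 0.774.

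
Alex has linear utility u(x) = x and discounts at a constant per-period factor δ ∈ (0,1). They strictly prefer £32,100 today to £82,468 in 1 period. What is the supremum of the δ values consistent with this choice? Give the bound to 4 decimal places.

The preference means 32100 > δ·82468.
Dividing through by 82468 gives δ < 0.38924.

δ < 0.3892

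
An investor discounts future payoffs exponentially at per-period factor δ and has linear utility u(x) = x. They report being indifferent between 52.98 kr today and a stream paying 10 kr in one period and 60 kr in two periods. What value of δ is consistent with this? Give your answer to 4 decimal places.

The stream is worth 10δ + 60δ² today, so 10δ + 60δ² = 52.98.
Rearranged: 60δ² + 10δ − 52.98 = 0.
By the quadratic formula (taking the positive root), δ = (−10 + √12815.20) / 120 ≈ 0.8600.

δ ≈ 0.8600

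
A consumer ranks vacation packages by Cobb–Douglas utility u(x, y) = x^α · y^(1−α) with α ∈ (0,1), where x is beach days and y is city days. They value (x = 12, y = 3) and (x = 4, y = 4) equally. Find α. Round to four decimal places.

α ≈ 0.2075

The Cobb–Douglas utilities coincide, so 12^α·3^(1−α) = 4^α·4^(1−α).
Taking logs: α·ln 12 + (1−α)·ln 3 = α·ln 4 + (1−α)·ln 4, i.e. α·1.0986123 = (1−α)·0.2876821.
With A = 1.0986123 and B = 0.2876821: α·A = (1−α)·B, so α = B/(A+B) = 0.2876821/1.3862944 ≈ 0.2075.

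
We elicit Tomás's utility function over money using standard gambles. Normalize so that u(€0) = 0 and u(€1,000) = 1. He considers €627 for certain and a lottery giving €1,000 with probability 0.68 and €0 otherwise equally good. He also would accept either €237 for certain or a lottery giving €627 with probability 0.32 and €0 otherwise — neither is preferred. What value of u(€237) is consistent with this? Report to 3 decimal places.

The first gamble pins u(€627): it must equal 0.68·1 + 0.32·0 = 0.68.
Chaining: u(€237) = 0.32·0.68 + 0.68·0.00 = 0.2176.

0.218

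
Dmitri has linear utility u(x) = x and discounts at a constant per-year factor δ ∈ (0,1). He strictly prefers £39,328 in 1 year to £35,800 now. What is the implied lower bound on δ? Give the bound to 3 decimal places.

δ > 0.910

Under u(x) = x this choice says 35800 < δ·39328.
Dividing through by 39328 gives δ > 0.91029.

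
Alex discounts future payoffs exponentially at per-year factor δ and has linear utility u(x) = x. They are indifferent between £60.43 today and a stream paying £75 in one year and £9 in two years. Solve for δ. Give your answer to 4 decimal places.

Equating present values: 60.43 = 75δ + 9δ².
That is, 9δ² + 75δ − 60.43 = 0, a quadratic in δ.
δ = (−75 + √(75² + 4·9·60.43)) / (2·9) = (−75 + √7800.48) / 18 ≈ 0.7400.

δ ≈ 0.7400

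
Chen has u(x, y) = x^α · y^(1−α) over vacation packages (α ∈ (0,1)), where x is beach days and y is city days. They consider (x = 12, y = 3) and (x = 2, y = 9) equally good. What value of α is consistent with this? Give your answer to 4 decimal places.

α ≈ 0.3801

Set the two utilities equal: 12^α·3^(1−α) = 2^α·9^(1−α).
Taking logs: α·ln 12 + (1−α)·ln 3 = α·ln 2 + (1−α)·ln 9, i.e. α·1.7917595 = (1−α)·1.0986123.
So α/(1−α) = (1.0986123)/(1.7917595) = 0.6131472, and α = 0.6131472/1.6131472 ≈ 0.3801.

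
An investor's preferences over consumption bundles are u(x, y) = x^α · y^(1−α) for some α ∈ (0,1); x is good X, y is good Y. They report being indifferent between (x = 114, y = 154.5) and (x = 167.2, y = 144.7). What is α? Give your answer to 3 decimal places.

α ≈ 0.146

Indifference: 114^α · 154.5^(1−α) = 167.2^α · 144.7^(1−α).
Rearrange to (114/167.2)^α = (144.7/154.5)^(1−α) and take logs: α·-0.382992 = (1−α)·-0.065531.
So α/(1−α) = (-0.065531)/(-0.382992) = 0.171103, and α = 0.171103/1.171103 ≈ 0.146.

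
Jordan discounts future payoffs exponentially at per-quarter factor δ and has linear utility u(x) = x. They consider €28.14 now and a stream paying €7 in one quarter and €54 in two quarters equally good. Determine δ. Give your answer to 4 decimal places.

δ ≈ 0.6600

Equating present values: 28.14 = 7δ + 54δ².
Rearranged: 54δ² + 7δ − 28.14 = 0.
δ = (−7 + √(7² + 4·54·28.14)) / (2·54) = (−7 + √6127.24) / 108 ≈ 0.6600.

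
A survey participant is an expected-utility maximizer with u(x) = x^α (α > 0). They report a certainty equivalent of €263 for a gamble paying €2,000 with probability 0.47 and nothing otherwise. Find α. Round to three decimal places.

Since u(0) = 0, the lottery's EU is 0.47·2000^α.
Equating: 263^α = 0.47·2000^α, i.e. 0.1315^α = 0.47.
Take logs: α = ln 0.47 / ln(263/2000) ≈ 0.37216.

α ≈ 0.372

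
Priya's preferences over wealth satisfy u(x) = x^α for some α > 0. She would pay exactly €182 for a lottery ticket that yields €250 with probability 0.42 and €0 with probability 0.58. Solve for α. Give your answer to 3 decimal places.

α ≈ 2.733

EU(lottery) = 0.42·250^α + 0.58·0 = 0.42·250^α.
Setting u(182) equal to that: 182^α = 0.42·250^α ⇒ (182/250)^α = 0.42.
Taking logs: α·ln(182/250) = ln(0.42), so α = -0.867501 / -0.317454 ≈ 2.733.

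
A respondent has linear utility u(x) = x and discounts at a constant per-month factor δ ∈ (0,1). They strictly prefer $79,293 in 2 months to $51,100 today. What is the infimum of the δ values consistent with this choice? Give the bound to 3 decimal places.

δ > 0.803

The preference means 51100 < δ^2·79293.
Dividing by 79293: δ^2 > 0.64445. Both sides are positive, so the square root keeps the direction.
δ > 0.64445^(1/2) = 0.803.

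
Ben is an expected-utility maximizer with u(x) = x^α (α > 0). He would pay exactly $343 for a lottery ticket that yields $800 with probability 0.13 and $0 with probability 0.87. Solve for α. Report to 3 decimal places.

α ≈ 2.409

Since u(0) = 0, the lottery's EU is 0.13·800^α.
Indifference: 343^α = 0.13·800^α, so (343/800)^α = 0.13.
Take logs: α = ln 0.13 / ln(343/800) ≈ 2.40910.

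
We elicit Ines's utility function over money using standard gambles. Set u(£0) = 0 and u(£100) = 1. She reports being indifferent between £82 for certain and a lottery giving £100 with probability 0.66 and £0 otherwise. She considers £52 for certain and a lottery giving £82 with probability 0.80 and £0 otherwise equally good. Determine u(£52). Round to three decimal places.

From the first indifference, u(£82) = 0.66·u(£100) + 0.34·u(£0) = 0.66·1 + 0.34·0 = 0.66.
Chaining: u(£52) = 0.80·0.66 + 0.20·0.00 = 0.5280.

0.528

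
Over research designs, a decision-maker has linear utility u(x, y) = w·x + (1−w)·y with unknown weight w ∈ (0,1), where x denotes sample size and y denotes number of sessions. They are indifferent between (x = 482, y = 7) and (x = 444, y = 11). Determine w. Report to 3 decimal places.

w = 0.095

u(482,7) = u(444,11) means w·482 + (1−w)·7 = w·444 + (1−w)·11.
Collecting terms: w·38 = (1−w)·4.
Hence w = 4/(38+4) = 4/42 = 0.095.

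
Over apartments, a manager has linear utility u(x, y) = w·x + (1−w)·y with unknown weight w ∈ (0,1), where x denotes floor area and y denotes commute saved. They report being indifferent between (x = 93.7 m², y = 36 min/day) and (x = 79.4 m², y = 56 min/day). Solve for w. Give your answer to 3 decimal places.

w = 0.583

u(93.7,36) = u(79.4,56) means w·93.7 + (1−w)·36 = w·79.4 + (1−w)·56.
Rearranging, 14.3·w − 20·(1−w) = 0.
Hence w = 20/(14.3+20) = 20/34.3 = 0.583.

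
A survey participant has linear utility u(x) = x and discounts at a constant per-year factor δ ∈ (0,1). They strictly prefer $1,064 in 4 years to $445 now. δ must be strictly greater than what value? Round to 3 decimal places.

δ > 0.804

The preference means 445 < δ^4·1064.
Dividing by 1064: δ^4 > 0.41823. Both sides are positive, so the 4th root keeps the direction.
δ > 0.41823^(1/4) = 0.804.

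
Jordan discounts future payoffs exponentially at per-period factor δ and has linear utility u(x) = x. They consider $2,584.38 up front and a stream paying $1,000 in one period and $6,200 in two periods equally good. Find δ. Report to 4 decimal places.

Equating present values: 2584.38 = 1000δ + 6200δ².
So 6200δ² + 1000δ − 2584.38 = 0.
The positive root is δ = [−1000 + √(1000² + 4·6200·2584.38)] / (2·6200) = (−1000 + 8068.000)/12400 ≈ 0.5700.

δ ≈ 0.5700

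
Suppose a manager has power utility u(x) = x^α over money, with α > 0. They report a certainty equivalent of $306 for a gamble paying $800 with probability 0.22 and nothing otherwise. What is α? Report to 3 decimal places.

α ≈ 1.576

Since u(0) = 0, the lottery's EU is 0.22·800^α.
Setting u(306) equal to that: 306^α = 0.22·800^α ⇒ (306/800)^α = 0.22.
Take logs: α = ln 0.22 / ln(306/800) ≈ 1.57553.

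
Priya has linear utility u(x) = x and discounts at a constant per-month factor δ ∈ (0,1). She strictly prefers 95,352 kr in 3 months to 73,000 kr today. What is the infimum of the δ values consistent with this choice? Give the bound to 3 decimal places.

δ > 0.915

Under u(x) = x this choice says 73000 < δ^3·95352.
Dividing by 95352: δ^3 > 0.76558. Both sides are positive, so the cube root keeps the direction.
δ > (73000/95352)^(1/3) ≈ 0.915.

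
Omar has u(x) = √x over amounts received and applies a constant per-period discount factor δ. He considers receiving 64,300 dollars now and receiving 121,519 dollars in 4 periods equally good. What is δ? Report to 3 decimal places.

Indifference means u(64300) = δ^4 · u(121519), so δ^4 = u(64300)/u(121519).
With u(x) = √x: δ^4 = √64300/√121519 = √(64300/121519) = 0.72742.
Taking the 4th root: δ = 0.72742^(1/4) ≈ 0.924.

δ ≈ 0.924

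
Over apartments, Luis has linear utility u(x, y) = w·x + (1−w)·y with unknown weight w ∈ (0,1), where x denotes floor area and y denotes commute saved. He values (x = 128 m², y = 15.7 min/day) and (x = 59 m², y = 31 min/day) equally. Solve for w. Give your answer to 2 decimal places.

Equating utilities: w·128 + (1−w)·15.7 = w·59 + (1−w)·31.
w·(128−59) = (1−w)·(31−15.7), i.e. w·69 = (1−w)·15.3.
Hence w = 15.3/(69+15.3) = 15.3/84.3 = 0.18.

w = 0.18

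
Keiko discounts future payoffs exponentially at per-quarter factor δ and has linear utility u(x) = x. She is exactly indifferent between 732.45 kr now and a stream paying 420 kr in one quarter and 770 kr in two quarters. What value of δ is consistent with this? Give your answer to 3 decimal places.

δ ≈ 0.740

Present value of the stream is 420·δ + 770·δ². Indifference gives 420δ + 770δ² = 732.45.
Rearranged: 770δ² + 420δ − 732.45 = 0.
The positive root is δ = [−420 + √(420² + 4·770·732.45)] / (2·770) = (−420 + 1559.598)/1540 ≈ 0.740.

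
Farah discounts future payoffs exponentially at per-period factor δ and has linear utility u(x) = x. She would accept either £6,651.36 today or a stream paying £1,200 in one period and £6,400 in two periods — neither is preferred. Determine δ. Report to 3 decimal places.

The stream is worth 1200δ + 6400δ² today, so 1200δ + 6400δ² = 6651.36.
So 6400δ² + 1200δ − 6651.36 = 0.
The positive root is δ = [−1200 + √(1200² + 4·6400·6651.36)] / (2·6400) = (−1200 + 13104.000)/12800 ≈ 0.930.

δ ≈ 0.930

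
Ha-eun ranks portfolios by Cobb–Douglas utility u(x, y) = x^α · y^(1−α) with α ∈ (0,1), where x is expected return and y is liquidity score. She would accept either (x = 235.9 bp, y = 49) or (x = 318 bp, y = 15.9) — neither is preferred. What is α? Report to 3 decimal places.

Indifference: 235.9^α · 49^(1−α) = 318^α · 15.9^(1−α).
Rearrange to (235.9/318)^α = (15.9/49)^(1−α) and take logs: α·-0.298643 = (1−α)·-1.125501.
Thus α·(-1.424144) = -1.125501, so α = -1.125501/-1.424144 ≈ 0.790.

α ≈ 0.790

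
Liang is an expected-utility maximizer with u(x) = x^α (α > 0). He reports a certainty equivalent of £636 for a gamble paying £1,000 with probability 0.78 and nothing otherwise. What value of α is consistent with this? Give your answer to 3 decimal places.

α ≈ 0.549

Since u(0) = 0, the lottery's EU is 0.78·1000^α.
Equating: 636^α = 0.78·1000^α, i.e. 0.6360^α = 0.78.
α = ln(0.78) / ln(636/1000) = -0.248461/-0.452557 ≈ 0.549.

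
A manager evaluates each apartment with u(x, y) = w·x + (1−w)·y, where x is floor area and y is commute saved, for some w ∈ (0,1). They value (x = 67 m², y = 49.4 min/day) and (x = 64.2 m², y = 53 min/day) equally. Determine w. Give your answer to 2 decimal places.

w = 0.56

Indifference: w·67 + (1−w)·49.4 = w·64.2 + (1−w)·53.
Rearranging, 2.8·w − 3.6·(1−w) = 0.
The marginal rate of substitution is 3.6/2.8, so w = 3.6/(2.8+3.6) = 0.56.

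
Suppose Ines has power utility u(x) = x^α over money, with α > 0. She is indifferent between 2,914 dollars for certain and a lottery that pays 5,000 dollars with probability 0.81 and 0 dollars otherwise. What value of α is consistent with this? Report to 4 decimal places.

Since u(0) = 0, the lottery's EU is 0.81·5000^α.
Indifference: 2914^α = 0.81·5000^α, so (2914/5000)^α = 0.81.
Take logs: α = ln 0.81 / ln(2914/5000) ≈ 0.390288.

α ≈ 0.3903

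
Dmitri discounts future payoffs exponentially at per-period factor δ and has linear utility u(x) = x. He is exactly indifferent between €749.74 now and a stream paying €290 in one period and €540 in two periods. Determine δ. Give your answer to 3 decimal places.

δ ≈ 0.940

The stream is worth 290δ + 540δ² today, so 290δ + 540δ² = 749.74.
That is, 540δ² + 290δ − 749.74 = 0, a quadratic in δ.
δ = (−290 + √(290² + 4·540·749.74)) / (2·540) = (−290 + √1703538.40) / 1080 ≈ 0.940.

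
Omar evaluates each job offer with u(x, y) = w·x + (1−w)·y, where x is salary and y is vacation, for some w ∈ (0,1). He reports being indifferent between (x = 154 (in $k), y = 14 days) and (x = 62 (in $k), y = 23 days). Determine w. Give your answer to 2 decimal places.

w = 0.09

Equating utilities: w·154 + (1−w)·14 = w·62 + (1−w)·23.
Collecting terms: w·92 = (1−w)·9.
Hence w = 9/(92+9) = 9/101 = 0.09.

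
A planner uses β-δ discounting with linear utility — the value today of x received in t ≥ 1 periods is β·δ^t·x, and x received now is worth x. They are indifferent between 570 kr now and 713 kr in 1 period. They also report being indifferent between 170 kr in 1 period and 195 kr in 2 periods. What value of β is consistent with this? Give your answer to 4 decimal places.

β ≈ 0.9170

The second indifference involves only future payoffs, so β cancels: β·δ^1·170 = β·δ^2·195, giving δ = 170/195 = 0.87179.
Now use the now-vs-future pair: 570 = β·δ·713 gives β = 570/(0.87179·713) ≈ 0.9170.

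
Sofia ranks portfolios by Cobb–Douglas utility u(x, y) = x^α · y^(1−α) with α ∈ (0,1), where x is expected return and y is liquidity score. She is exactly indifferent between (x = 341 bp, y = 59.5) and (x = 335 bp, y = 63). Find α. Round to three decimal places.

α ≈ 0.763

The Cobb–Douglas utilities coincide, so 341^α·59.5^(1−α) = 335^α·63^(1−α).
Taking logs: α·ln 341 + (1−α)·ln 59.5 = α·ln 335 + (1−α)·ln 63, i.e. α·0.017752 = (1−α)·0.057158.
With A = 0.017752 and B = 0.057158: α·A = (1−α)·B, so α = B/(A+B) = 0.057158/0.074910 ≈ 0.763.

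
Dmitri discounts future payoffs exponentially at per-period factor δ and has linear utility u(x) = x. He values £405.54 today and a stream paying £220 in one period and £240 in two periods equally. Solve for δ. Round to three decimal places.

δ ≈ 0.920

Equating present values: 405.54 = 220δ + 240δ².
That is, 240δ² + 220δ − 405.54 = 0, a quadratic in δ.
By the quadratic formula (taking the positive root), δ = (−220 + √437718.40) / 480 ≈ 0.920.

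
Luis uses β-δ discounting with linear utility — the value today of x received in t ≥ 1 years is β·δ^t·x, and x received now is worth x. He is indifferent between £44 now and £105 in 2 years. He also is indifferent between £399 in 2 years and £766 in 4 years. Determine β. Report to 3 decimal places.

β ≈ 0.804

Both payoffs in the second observation are in the future, so β drops out: δ^2·399 = δ^4·766 ⇒ δ^2 = 399/766 = 0.52089, so δ = 0.72173.
Substituting δ into 44 = β·δ^2·105: β = 44/(54.693) ≈ 0.804.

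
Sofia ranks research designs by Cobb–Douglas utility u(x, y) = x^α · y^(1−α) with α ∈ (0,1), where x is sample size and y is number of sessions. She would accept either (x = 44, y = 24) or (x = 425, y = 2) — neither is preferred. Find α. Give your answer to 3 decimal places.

α ≈ 0.523

Set the two utilities equal: 44^α·24^(1−α) = 425^α·2^(1−α).
(44/425)^α = (2/24)^(1−α); take logs: α·ln(44/425) = (1−α)·ln(2/24), i.e. α·-2.267900 = (1−α)·-2.484907.
With A = -2.267900 and B = -2.484907: α·A = (1−α)·B, so α = B/(A+B) = -2.484907/-4.752807 ≈ 0.523.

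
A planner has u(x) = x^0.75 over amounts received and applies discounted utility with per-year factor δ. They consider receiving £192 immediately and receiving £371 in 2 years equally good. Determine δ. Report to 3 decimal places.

The payoff in 2 years is discounted by δ^2, so u(192) = δ^2·u(371) and δ^2 = u(192)/u(371).
With u(x) = x^0.75: δ^2 = 192^0.75/371^0.75 = (192/371)^0.75 = 0.61016.
Taking the square root: δ = 0.61016^(1/2) ≈ 0.781.

δ ≈ 0.781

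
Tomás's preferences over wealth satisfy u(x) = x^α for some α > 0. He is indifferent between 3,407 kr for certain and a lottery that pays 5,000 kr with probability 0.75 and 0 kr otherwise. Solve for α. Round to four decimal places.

α ≈ 0.7499

The lottery's expected utility is 0.75·u(5000) + 0.25·u(0) = 0.75·5000^α (since u(0) = 0 for α > 0).
Setting u(3407) equal to that: 3407^α = 0.75·5000^α ⇒ (3407/5000)^α = 0.75.
Taking logs: α·ln(3407/5000) = ln(0.75), so α = -0.2876821 / -0.3836058 ≈ 0.7499.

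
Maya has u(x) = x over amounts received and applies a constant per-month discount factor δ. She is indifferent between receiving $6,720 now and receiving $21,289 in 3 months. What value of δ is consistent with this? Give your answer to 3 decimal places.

δ ≈ 0.681

Equating discounted utilities: u(6720) = δ^3·u(21289) ⇒ δ^3 = u(6720)/u(21289).
With u(x) = x: δ^3 = 6720/21289 = 0.31566.
So δ = 0.31566^(1/3) ≈ 0.681.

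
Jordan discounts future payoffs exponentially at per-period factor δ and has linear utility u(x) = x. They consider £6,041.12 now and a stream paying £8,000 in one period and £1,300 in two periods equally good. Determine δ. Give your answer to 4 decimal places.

The stream is worth 8000δ + 1300δ² today, so 8000δ + 1300δ² = 6041.12.
Rearranged: 1300δ² + 8000δ − 6041.12 = 0.
δ = (−8000 + √(8000² + 4·1300·6041.12)) / (2·1300) = (−8000 + √95413824.00) / 2600 ≈ 0.6800.

δ ≈ 0.6800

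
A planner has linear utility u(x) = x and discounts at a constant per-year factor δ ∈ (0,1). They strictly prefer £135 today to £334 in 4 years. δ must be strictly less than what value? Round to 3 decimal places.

The preference means 135 > δ^4·334.
Hence δ^4 < 135/334 = 0.40419, and x ↦ x^(1/4) is increasing on (0,∞).
δ < (135/334)^(1/4) ≈ 0.797.

δ < 0.797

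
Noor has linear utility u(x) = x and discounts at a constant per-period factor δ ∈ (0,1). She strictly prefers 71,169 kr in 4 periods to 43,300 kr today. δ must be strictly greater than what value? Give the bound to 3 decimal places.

δ > 0.883

Under u(x) = x this choice says 43300 < δ^4·71169.
So δ^4 > 43300/71169 = 0.60841; taking the 4th root of both positive sides preserves the inequality.
δ > (43300/71169)^(1/4) ≈ 0.883.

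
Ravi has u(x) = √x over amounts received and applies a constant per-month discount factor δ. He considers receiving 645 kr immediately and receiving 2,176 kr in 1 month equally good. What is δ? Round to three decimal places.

Equating discounted utilities: u(645) = δ·u(2176) ⇒ δ = u(645)/u(2176).
With u(x) = √x: δ = √645/√2176 = √(645/2176) = 0.54444.

δ ≈ 0.544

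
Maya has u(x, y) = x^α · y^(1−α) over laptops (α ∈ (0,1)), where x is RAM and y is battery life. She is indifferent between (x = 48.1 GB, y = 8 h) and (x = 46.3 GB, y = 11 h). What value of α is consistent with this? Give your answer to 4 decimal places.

The Cobb–Douglas utilities coincide, so 48.1^α·8^(1−α) = 46.3^α·11^(1−α).
Taking logs: α·ln 48.1 + (1−α)·ln 8 = α·ln 46.3 + (1−α)·ln 11, i.e. α·0.0381402 = (1−α)·0.3184537.
With A = 0.0381402 and B = 0.3184537: α·A = (1−α)·B, so α = B/(A+B) = 0.3184537/0.3565939 ≈ 0.8930.

α ≈ 0.8930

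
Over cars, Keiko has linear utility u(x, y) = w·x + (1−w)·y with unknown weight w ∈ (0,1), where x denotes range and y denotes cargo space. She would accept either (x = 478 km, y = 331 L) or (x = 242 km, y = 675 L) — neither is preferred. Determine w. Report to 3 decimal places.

Equating utilities: w·478 + (1−w)·331 = w·242 + (1−w)·675.
Rearranging, 236·w − 344·(1−w) = 0.
The marginal rate of substitution is 344/236, so w = 344/(236+344) = 0.593.

w = 0.593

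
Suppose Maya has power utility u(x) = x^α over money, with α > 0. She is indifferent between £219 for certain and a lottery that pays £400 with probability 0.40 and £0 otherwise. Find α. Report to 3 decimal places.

α ≈ 1.521

The lottery's expected utility is 0.40·u(400) + 0.60·u(0) = 0.40·400^α (since u(0) = 0 for α > 0).
Equating: 219^α = 0.40·400^α, i.e. 0.5475^α = 0.40.
Taking logs: α·ln(219/400) = ln(0.40), so α = -0.916291 / -0.602393 ≈ 1.521.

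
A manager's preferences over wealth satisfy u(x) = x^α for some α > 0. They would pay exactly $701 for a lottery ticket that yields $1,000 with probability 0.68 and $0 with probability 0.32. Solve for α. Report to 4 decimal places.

α ≈ 1.0856

EU(lottery) = 0.68·1000^α + 0.32·0 = 0.68·1000^α.
Indifference: 701^α = 0.68·1000^α, so (701/1000)^α = 0.68.
Taking logs: α·ln(701/1000) = ln(0.68), so α = -0.3856625 / -0.3552474 ≈ 1.0856.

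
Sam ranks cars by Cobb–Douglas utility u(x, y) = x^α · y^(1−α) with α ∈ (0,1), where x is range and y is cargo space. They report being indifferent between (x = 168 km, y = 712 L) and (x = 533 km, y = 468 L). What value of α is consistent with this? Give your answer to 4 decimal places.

α ≈ 0.2666

The Cobb–Douglas utilities coincide, so 168^α·712^(1−α) = 533^α·468^(1−α).
Rearrange to (168/533)^α = (468/712)^(1−α) and take logs: α·-1.1545574 = (1−α)·-0.4196096.
With A = -1.1545574 and B = -0.4196096: α·A = (1−α)·B, so α = B/(A+B) = -0.4196096/-1.5741670 ≈ 0.2666.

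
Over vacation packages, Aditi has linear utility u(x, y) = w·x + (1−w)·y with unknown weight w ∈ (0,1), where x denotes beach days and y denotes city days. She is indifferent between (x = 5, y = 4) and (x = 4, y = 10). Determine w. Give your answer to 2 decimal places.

w = 0.86

u(5,4) = u(4,10) means w·5 + (1−w)·4 = w·4 + (1−w)·10.
Rearranging, 1·w − 6·(1−w) = 0.
Hence w = 6/(1+6) = 6/7 = 0.86.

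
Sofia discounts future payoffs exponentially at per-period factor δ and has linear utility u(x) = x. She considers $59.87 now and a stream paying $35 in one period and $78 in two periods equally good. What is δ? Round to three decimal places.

δ ≈ 0.680

Equating present values: 59.87 = 35δ + 78δ².
That is, 78δ² + 35δ − 59.87 = 0, a quadratic in δ.
δ = (−35 + √(35² + 4·78·59.87)) / (2·78) = (−35 + √19904.44) / 156 ≈ 0.680.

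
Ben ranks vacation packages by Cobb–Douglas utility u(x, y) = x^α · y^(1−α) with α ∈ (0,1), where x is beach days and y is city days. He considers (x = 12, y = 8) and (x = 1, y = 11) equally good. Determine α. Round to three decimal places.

The Cobb–Douglas utilities coincide, so 12^α·8^(1−α) = 1^α·11^(1−α).
Rearrange to (12/1)^α = (11/8)^(1−α) and take logs: α·2.484907 = (1−α)·0.318454.
Thus α·(2.803361) = 0.318454, so α = 0.318454/2.803361 ≈ 0.114.

α ≈ 0.114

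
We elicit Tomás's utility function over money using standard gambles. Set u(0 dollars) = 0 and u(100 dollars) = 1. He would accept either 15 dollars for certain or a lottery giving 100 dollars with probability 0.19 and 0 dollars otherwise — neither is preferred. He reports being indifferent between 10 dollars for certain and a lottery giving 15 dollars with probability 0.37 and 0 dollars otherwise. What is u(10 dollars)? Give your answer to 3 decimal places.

0.070

The first gamble pins u(15 dollars): it must equal 0.19·1 + 0.81·0 = 0.19.
Then u(10 dollars) = 0.37·u(15 dollars) + 0.63·u(0 dollars) = 0.37·0.19 + 0.63·0.00 = 0.0703.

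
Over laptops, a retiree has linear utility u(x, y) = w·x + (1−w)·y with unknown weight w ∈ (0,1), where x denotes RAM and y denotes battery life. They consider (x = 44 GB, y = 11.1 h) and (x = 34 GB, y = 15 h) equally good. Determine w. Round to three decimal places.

w = 0.281

Indifference: w·44 + (1−w)·11.1 = w·34 + (1−w)·15.
Rearranging, 10·w − 3.9·(1−w) = 0.
The marginal rate of substitution is 3.9/10, so w = 3.9/(10+3.9) = 0.281.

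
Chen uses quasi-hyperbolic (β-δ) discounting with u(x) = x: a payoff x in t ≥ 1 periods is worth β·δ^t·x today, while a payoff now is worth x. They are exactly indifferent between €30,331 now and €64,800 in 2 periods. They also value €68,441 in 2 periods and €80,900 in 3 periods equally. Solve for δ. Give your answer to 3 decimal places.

δ ≈ 0.846

From the later pair, β·δ^2·68441 = β·δ^3·80900; dividing through, δ = 68441/80900 = 0.84600.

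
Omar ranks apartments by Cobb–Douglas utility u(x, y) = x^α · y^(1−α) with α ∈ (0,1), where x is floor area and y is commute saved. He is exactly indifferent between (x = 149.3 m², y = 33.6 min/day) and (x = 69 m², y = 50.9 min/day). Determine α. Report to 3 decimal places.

α ≈ 0.350

Indifference: 149.3^α · 33.6^(1−α) = 69^α · 50.9^(1−α).
Taking logs: α·ln 149.3 + (1−α)·ln 33.6 = α·ln 69 + (1−α)·ln 50.9, i.e. α·0.771851 = (1−α)·0.415337.
So α/(1−α) = (0.415337)/(0.771851) = 0.538105, and α = 0.538105/1.538105 ≈ 0.350.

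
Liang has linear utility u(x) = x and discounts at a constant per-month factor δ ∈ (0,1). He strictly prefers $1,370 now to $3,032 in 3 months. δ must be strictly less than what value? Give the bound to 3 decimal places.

Comparing present values: 1370 > δ^3·3032.
So δ^3 < 1370/3032 = 0.45185; taking the cube root of both positive sides preserves the inequality.
δ < 0.45185^(1/3) = 0.767.

δ < 0.767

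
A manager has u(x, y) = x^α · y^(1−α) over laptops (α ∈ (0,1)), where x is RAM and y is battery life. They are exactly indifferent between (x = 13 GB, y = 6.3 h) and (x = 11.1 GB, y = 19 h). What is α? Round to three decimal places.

α ≈ 0.875

Indifference: 13^α · 6.3^(1−α) = 11.1^α · 19^(1−α).
Taking logs: α·ln 13 + (1−α)·ln 6.3 = α·ln 11.1 + (1−α)·ln 19, i.e. α·0.158004 = (1−α)·1.103889.
So α/(1−α) = (1.103889)/(0.158004) = 6.986462, and α = 6.986462/7.986462 ≈ 0.875.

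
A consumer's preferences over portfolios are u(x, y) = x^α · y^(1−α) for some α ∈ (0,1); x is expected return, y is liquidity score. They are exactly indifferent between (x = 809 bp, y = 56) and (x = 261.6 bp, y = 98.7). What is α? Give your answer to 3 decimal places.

α ≈ 0.334

Indifference: 809^α · 56^(1−α) = 261.6^α · 98.7^(1−α).
(809/261.6)^α = (98.7/56)^(1−α); take logs: α·ln(809/261.6) = (1−α)·ln(98.7/56), i.e. α·1.128982 = (1−α)·0.566733.
With A = 1.128982 and B = 0.566733: α·A = (1−α)·B, so α = B/(A+B) = 0.566733/1.695715 ≈ 0.334.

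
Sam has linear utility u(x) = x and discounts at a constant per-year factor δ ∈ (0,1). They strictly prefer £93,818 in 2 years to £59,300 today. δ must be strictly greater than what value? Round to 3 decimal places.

δ > 0.795

Under u(x) = x this choice says 59300 < δ^2·93818.
Dividing by 93818: δ^2 > 0.63207. Both sides are positive, so the square root keeps the direction.
δ > 0.63207^(1/2) = 0.795.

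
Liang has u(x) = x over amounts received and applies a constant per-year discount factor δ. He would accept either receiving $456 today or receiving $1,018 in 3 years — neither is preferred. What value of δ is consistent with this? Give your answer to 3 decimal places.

Equating discounted utilities: u(456) = δ^3·u(1018) ⇒ δ^3 = u(456)/u(1018).
With u(x) = x: δ^3 = 456/1018 = 0.44794.
Hence δ = (0.44794)^(1/3) = 0.76514.

δ ≈ 0.765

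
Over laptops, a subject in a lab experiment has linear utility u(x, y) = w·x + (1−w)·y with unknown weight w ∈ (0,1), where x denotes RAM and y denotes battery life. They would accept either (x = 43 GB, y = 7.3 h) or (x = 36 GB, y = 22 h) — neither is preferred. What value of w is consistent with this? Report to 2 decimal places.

w = 0.68

Equating utilities: w·43 + (1−w)·7.3 = w·36 + (1−w)·22.
Collecting terms: w·7 = (1−w)·14.7.
So w/(1−w) = 14.7/7 = 2.1000, giving w = 14.7/(7+14.7) = 0.68.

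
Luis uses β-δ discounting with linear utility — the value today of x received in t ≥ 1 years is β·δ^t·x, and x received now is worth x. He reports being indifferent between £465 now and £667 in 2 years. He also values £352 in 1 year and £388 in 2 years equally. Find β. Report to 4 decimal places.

β ≈ 0.8470

Both payoffs in the second observation are in the future, so β drops out: δ^1·352 = δ^2·388 ⇒ δ = 352/388 = 0.90722.
The first indifference: 465 = β·δ^2·667, so β = 465/(δ^2·667) = 465/(0.82304·667) ≈ 0.8470.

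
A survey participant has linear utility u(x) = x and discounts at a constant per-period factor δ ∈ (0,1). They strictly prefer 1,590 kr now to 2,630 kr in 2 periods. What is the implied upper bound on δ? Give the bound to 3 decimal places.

δ < 0.778

Under u(x) = x this choice says 1590 > δ^2·2630.
Hence δ^2 < 1590/2630 = 0.60456, and x ↦ x^(1/2) is increasing on (0,∞).
δ < 0.60456^(1/2) = 0.778.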